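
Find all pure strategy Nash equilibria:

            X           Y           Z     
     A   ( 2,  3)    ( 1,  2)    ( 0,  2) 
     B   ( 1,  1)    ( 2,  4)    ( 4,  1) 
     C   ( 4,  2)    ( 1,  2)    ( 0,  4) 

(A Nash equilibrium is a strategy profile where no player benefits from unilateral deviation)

Nash equilibrium: (B, Y)

Work:
Best responses:
  P1 vs X: payoffs [2, 1, 4] → best response C (payoff 4)
  P1 vs Y: payoffs [1, 2, 1] → best response B (payoff 2)
  P1 vs Z: payoffs [0, 4, 0] → best response B (payoff 4)
  P2 vs A: payoffs [3, 2, 2] → best response X (payoff 3)
  P2 vs B: payoffs [1, 4, 1] → best response Y (payoff 4)
  P2 vs C: payoffs [2, 2, 4] → best response Z (payoff 4)
Mutual best responses: (B,Y) → Nash equilibria.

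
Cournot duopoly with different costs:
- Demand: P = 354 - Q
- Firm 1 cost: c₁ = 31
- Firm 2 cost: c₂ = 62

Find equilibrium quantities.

q₁* = 118.0, q₂* = 87.0

Work:
Reaction: q₁ = (354 - 31 - q₂)/2
Reaction: q₂ = (354 - 62 - q₁)/2
Solve simultaneously:
q₁* = (354 - 2×31 + 62)/3 = 118.0
q₂* = (354 - 2×62 + 31)/3 = 87.0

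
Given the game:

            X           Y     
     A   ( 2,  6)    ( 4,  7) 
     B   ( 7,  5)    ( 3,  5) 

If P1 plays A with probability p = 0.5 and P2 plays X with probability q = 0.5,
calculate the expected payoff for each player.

E[P1] = 4.0, E[P2] = 5.75

Work:
E[P1] = p·q·π₁(A,X) + p·(1-q)·π₁(A,Y) + (1-p)·q·π₁(B,X) + (1-p)·(1-q)·π₁(B,Y)
= 0.5·0.5·2 + 0.5·0.5·4 + 0.5·0.5·7 + 0.5·0.5·3
= 4.0

E[P2] = 5.75 (similar calculation)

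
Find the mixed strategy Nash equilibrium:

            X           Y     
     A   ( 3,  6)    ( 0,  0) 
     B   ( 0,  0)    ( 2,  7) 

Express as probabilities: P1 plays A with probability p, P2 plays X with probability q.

p = 0.5385, q = 0.4

Work:
Find probabilities that make opponent indifferent:
P2 chooses q to make P1 indifferent between A and B
P1 chooses p to make P2 indifferent between X and Y
Mixed NE: P1 plays (A: 0.5385, B: 0.4615), P2 plays (X: 0.4, Y: 0.6)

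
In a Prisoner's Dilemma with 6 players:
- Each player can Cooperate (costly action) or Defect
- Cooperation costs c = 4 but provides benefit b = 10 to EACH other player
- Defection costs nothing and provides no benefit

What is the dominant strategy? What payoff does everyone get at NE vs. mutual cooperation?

Dominant: Defect; NE payoff = 0; Coop payoff = 46

Work:
Defect dominates (saves cost c = 4, benefit to others is external)
NE: All defect → everyone gets 0
If all cooperate: each receives (5)×10 - 4 = 46
Social dilemma: 46 > 0 but NE gives 0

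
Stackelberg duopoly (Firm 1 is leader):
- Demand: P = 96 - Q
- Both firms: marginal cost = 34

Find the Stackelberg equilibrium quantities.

q₁* (leader) = 31.0, q₂* (follower) = 15.5

Work:
Follower's reaction: q₂ = (a - c - q₁)/2
Leader substitutes: π₁ = q₁·(a - q₁ - (a-c-q₁)/2 - c)
FOC: q₁* = (96 - 34)/2 = 31.00
Then: q₂* = (96 - 34 - 31.0)/2 = 15.50
Leader has first-mover advantage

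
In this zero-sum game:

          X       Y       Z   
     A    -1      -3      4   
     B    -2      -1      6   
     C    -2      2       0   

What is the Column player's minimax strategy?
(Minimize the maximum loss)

Column should play X, value = -1

Work:
Column player minimizes Row's maximum payoff:
Column X: max payoff to Row = -1
Column Y: max payoff to Row = 2
Column Z: max payoff to Row = 6
Minimum is -1, achieved by column X.
Minimax strategy: X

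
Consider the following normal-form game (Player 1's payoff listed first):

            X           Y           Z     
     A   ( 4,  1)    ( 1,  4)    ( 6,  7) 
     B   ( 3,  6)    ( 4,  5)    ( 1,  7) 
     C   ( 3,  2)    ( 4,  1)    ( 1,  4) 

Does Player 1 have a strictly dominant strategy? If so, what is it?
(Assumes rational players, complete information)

No strictly dominant strategy exists for Player 1

Work:
A strategy strictly dominates another if it gives a strictly higher payoff against every opponent action. Compare each pair of P1's strategies column-by-column:
  A vs B: [4 vs 3, 1 vs 4, 6 vs 1] → A does not strictly dominate B (column Y: 1 ≤ 4)
  A vs C: [4 vs 3, 1 vs 4, 6 vs 1] → A does not strictly dominate C (column Y: 1 ≤ 4)
  B vs A: [3 vs 4, 4 vs 1, 1 vs 6] → B does not strictly dominate A (column X: 3 ≤ 4)
  B vs C: [3 vs 3, 4 vs 4, 1 vs 1] → B does not strictly dominate C (column X: 3 ≤ 3)
  C vs A: [3 vs 4, 4 vs 1, 1 vs 6] → C does not strictly dominate A (column X: 3 ≤ 4)
  C vs B: [3 vs 3, 4 vs 4, 1 vs 1] → C does not strictly dominate B (column X: 3 ≤ 3)
No single strategy strictly dominates all others → no strictly dominant strategy.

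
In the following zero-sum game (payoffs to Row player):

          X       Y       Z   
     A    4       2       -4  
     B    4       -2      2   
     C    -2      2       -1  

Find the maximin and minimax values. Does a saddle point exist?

Maximin = -2, Minimax = 2, Saddle: False

Work:
Row minimums: [-4, -2, -2] → maximin = -2
Column maximums: [4, 2, 2] → minimax = 2
No saddle point (maximin ≠ minimax). Mixed strategy needed.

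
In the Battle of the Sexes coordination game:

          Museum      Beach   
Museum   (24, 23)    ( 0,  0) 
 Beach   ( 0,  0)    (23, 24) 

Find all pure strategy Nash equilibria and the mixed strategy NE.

Pure NE: (Museum, Museum) and (Beach, Beach); Mixed NE: p = 0.5106, q = 0.4894

Work:
Check pure NE:
(Museum, Museum): (24, 23) - no unilateral deviation beneficial
(Beach, Beach): (23, 24) - no unilateral deviation beneficial
Mixed NE: P1 plays Museum with p = 0.5106, P2 plays Museum with q = 0.4894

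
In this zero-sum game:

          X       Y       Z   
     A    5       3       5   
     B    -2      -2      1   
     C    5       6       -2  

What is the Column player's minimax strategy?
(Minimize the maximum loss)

Column should play X or Z (all achieve the minimum), value = 5

Work:
Column player minimizes Row's maximum payoff:
Column X: max payoff to Row = 5
Column Y: max payoff to Row = 6
Column Z: max payoff to Row = 5
Minimum is 5, achieved by columns X, Z (tied).
Each of X or Z is a minimax strategy.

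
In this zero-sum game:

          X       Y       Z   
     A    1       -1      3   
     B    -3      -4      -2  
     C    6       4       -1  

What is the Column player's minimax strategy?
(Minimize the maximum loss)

Column should play Z, value = 3

Work:
Column player minimizes Row's maximum payoff:
Column X: max payoff to Row = 6
Column Y: max payoff to Row = 4
Column Z: max payoff to Row = 3
Minimum is 3, achieved by column Z.
Minimax strategy: Z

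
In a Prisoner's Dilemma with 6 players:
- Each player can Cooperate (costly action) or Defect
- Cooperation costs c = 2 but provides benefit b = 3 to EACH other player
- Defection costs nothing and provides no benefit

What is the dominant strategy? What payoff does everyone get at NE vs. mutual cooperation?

Dominant: Defect; NE payoff = 0; Coop payoff = 13

Work:
Defect dominates (saves cost c = 2, benefit to others is external)
NE: All defect → everyone gets 0
If all cooperate: each receives (5)×3 - 2 = 13
Social dilemma: 13 > 0 but NE gives 0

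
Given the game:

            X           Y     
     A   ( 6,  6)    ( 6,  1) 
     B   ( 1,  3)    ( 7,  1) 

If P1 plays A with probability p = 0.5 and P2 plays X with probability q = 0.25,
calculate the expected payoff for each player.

E[P1] = 5.75, E[P2] = 1.875

Work:
E[P1] = p·q·π₁(A,X) + p·(1-q)·π₁(A,Y) + (1-p)·q·π₁(B,X) + (1-p)·(1-q)·π₁(B,Y)
= 0.5·0.25·6 + 0.5·0.75·6 + 0.5·0.25·1 + 0.5·0.75·7
= 5.75

E[P2] = 1.875 (similar calculation)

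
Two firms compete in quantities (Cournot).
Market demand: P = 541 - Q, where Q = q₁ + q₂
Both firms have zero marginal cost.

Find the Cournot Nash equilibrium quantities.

q₁* = q₂* = 180.33; P* = 180.33

Work:
Profit: π_i = P·q_i = (a - q_i - q_j)·q_i
FOC: ∂π_i/∂q_i = a - 2q_i - q_j = 0
Reaction function: q_i = (541 - q_j)/2
Symmetry: q* = 541/3 = 180.33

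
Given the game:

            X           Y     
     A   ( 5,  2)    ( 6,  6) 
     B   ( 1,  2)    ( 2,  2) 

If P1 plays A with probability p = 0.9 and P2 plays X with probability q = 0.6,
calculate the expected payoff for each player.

E[P1] = 5.0, E[P2] = 3.44

Work:
E[P1] = p·q·π₁(A,X) + p·(1-q)·π₁(A,Y) + (1-p)·q·π₁(B,X) + (1-p)·(1-q)·π₁(B,Y)
= 0.9·0.6·5 + 0.9·0.4·6 + 0.1·0.6·1 + 0.1·0.4·2
= 5.0

E[P2] = 3.44 (similar calculation)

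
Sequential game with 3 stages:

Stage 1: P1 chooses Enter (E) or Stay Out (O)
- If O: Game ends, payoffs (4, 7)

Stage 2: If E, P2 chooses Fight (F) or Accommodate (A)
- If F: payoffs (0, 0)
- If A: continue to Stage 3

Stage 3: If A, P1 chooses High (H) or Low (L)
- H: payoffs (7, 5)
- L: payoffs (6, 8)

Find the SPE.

SPE: (E, A, H); Outcome (7, 5)

Work:
Stage 3: P1 chooses H (7 vs 6)
Stage 2: P2: F->0, A->5 (anticipating H). Choose A
Stage 1: P1: O->4, E->7 (anticipating A, H). Choose E
SPE path: E -> A -> H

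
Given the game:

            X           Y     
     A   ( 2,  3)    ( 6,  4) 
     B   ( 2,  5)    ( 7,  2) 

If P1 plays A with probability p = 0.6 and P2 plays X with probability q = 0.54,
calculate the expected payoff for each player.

E[P1] = 4.024, E[P2] = 3.524

Work:
E[P1] = p·q·π₁(A,X) + p·(1-q)·π₁(A,Y) + (1-p)·q·π₁(B,X) + (1-p)·(1-q)·π₁(B,Y)
= 0.6·0.54·2 + 0.6·0.46·6 + 0.4·0.54·2 + 0.4·0.46·7
= 4.024

E[P2] = 3.524 (similar calculation)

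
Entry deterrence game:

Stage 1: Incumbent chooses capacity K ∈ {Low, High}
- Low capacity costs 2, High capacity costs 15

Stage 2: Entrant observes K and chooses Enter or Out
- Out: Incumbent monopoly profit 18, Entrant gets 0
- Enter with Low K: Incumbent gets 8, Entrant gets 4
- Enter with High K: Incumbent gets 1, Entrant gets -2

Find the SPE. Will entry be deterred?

SPE: (Low, Enter|Low, Out|High); Entry not deterred. Incumbent net profit = 6, Entrant gets 4

Work:
After Low K: Entrant enters (4 > 0)
After High K: Entrant stays out (-2 < 0)
Incumbent: Low → 8−2=6, High → 18−15=3
Incumbent chooses Low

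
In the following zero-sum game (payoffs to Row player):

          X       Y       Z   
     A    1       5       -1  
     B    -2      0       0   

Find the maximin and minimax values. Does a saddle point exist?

Maximin = -1, Minimax = 0, Saddle: False

Work:
Row minimums: [-1, -2] → maximin = -1
Column maximums: [1, 5, 0] → minimax = 0
No saddle point (maximin ≠ minimax). Mixed strategy needed.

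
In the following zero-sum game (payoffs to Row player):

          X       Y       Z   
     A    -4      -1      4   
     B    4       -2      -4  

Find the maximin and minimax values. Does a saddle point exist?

Maximin = -4, Minimax = -1, Saddle: False

Work:
Row minimums: [-4, -4] → maximin = -4
Column maximums: [4, -1, 4] → minimax = -1
No saddle point (maximin ≠ minimax). Mixed strategy needed.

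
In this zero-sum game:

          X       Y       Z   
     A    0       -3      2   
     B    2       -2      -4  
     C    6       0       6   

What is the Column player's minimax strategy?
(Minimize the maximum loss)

Column should play Y, value = 0

Work:
Column player minimizes Row's maximum payoff:
Column X: max payoff to Row = 6
Column Y: max payoff to Row = 0
Column Z: max payoff to Row = 6
Minimum is 0, achieved by column Y.
Minimax strategy: Y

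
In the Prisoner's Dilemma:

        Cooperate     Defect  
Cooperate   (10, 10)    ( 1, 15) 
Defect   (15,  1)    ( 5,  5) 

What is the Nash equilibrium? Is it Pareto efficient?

(Defect, Defect) is NE; not Pareto efficient

Work:
Defect dominates Cooperate for both players:
If P2 cooperates: Defect (15) > Cooperate (10)
If P2 defects: Defect (5) > Cooperate (1)
NE: (Defect, Defect) with payoff (5, 5)
But (Cooperate, Cooperate) = (10, 10) Pareto dominates (5, 5)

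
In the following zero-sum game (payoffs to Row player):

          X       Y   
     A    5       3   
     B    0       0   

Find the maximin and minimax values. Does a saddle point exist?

Maximin = 3, Minimax = 3, Saddle: True

Work:
Row minimums: [3, 0] → maximin = 3
Column maximums: [5, 3] → minimax = 3
Saddle point exists! Game value = 3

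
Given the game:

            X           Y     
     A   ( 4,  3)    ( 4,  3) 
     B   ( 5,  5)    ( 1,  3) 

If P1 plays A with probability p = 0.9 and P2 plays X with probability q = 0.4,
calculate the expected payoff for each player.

E[P1] = 3.86, E[P2] = 3.08

Work:
E[P1] = p·q·π₁(A,X) + p·(1-q)·π₁(A,Y) + (1-p)·q·π₁(B,X) + (1-p)·(1-q)·π₁(B,Y)
= 0.9·0.4·4 + 0.9·0.6·4 + 0.1·0.4·5 + 0.1·0.6·1
= 3.86

E[P2] = 3.08 (similar calculation)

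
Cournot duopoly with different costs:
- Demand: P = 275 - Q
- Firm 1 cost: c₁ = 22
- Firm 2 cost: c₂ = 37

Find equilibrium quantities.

q₁* = 89.33, q₂* = 74.33

Work:
Reaction: q₁ = (275 - 22 - q₂)/2
Reaction: q₂ = (275 - 37 - q₁)/2
Solve simultaneously:
q₁* = (275 - 2×22 + 37)/3 = 89.33
q₂* = (275 - 2×37 + 22)/3 = 74.33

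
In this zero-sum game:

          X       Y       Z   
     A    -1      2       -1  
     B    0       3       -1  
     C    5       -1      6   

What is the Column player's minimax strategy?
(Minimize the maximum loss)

Column should play Y, value = 3

Work:
Column player minimizes Row's maximum payoff:
Column X: max payoff to Row = 5
Column Y: max payoff to Row = 3
Column Z: max payoff to Row = 6
Minimum is 3, achieved by column Y.
Minimax strategy: Y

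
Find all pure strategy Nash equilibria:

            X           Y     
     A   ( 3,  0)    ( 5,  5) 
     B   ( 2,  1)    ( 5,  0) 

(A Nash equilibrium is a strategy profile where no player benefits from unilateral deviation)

Nash equilibrium: (A, Y)

Work:
Best responses:
  P1 vs X: payoffs [3, 2] → best response A (payoff 3)
  P1 vs Y: payoffs [5, 5] → best response A/B (payoff 5)
  P2 vs A: payoffs [0, 5] → best response Y (payoff 5)
  P2 vs B: payoffs [1, 0] → best response X (payoff 1)
Mutual best responses: (A,Y) → Nash equilibria.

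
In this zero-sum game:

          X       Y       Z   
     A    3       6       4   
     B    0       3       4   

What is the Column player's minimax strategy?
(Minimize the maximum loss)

Column should play X, value = 3

Work:
Column player minimizes Row's maximum payoff:
Column X: max payoff to Row = 3
Column Y: max payoff to Row = 6
Column Z: max payoff to Row = 4
Minimum is 3, achieved by column X.
Minimax strategy: X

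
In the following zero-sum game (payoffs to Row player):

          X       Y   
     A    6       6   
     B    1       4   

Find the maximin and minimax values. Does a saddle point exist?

Maximin = 6, Minimax = 6, Saddle: True

Work:
Row minimums: [6, 1] → maximin = 6
Column maximums: [6, 6] → minimax = 6
Saddle point exists! Game value = 6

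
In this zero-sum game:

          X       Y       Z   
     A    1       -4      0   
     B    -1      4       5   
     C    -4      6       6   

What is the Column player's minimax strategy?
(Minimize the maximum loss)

Column should play X, value = 1

Work:
Column player minimizes Row's maximum payoff:
Column X: max payoff to Row = 1
Column Y: max payoff to Row = 6
Column Z: max payoff to Row = 6
Minimum is 1, achieved by column X.
Minimax strategy: X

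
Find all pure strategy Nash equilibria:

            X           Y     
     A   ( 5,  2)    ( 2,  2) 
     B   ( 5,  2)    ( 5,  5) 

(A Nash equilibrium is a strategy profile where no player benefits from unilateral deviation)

Nash equilibrium: (A, X), (B, Y)

Work:
Best responses:
  P1 vs X: payoffs [5, 5] → best response A/B (payoff 5)
  P1 vs Y: payoffs [2, 5] → best response B (payoff 5)
  P2 vs A: payoffs [2, 2] → best response X/Y (payoff 2)
  P2 vs B: payoffs [2, 5] → best response Y (payoff 5)
Mutual best responses: (A,X), (B,Y) → Nash equilibria.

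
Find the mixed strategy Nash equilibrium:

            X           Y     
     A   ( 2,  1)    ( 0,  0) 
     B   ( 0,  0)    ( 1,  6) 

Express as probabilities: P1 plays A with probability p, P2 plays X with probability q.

p = 0.8571, q = 0.3333

Work:
Find probabilities that make opponent indifferent:
P2 chooses q to make P1 indifferent between A and B
P1 chooses p to make P2 indifferent between X and Y
Mixed NE: P1 plays (A: 0.8571, B: 0.1429), P2 plays (X: 0.3333, Y: 0.6667)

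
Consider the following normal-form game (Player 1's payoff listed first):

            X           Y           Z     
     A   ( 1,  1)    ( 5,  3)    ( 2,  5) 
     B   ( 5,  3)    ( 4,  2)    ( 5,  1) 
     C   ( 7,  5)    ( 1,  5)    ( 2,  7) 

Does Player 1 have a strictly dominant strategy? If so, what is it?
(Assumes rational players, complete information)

No strictly dominant strategy exists for Player 1

Work:
A strategy strictly dominates another if it gives a strictly higher payoff against every opponent action. Compare each pair of P1's strategies column-by-column:
  A vs B: [1 vs 5, 5 vs 4, 2 vs 5] → A does not strictly dominate B (column X: 1 ≤ 5)
  A vs C: [1 vs 7, 5 vs 1, 2 vs 2] → A does not strictly dominate C (column X: 1 ≤ 7)
  B vs A: [5 vs 1, 4 vs 5, 5 vs 2] → B does not strictly dominate A (column Y: 4 ≤ 5)
  B vs C: [5 vs 7, 4 vs 1, 5 vs 2] → B does not strictly dominate C (column X: 5 ≤ 7)
  C vs A: [7 vs 1, 1 vs 5, 2 vs 2] → C does not strictly dominate A (column Y: 1 ≤ 5)
  C vs B: [7 vs 5, 1 vs 4, 2 vs 5] → C does not strictly dominate B (column Y: 1 ≤ 4)
No single strategy strictly dominates all others → no strictly dominant strategy.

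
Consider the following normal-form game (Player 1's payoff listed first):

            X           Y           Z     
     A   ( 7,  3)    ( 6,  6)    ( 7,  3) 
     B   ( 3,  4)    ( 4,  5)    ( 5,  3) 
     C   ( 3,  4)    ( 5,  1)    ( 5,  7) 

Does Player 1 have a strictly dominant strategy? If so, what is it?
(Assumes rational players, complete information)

Yes, Player 1's strictly dominant strategy is A

Work:
A strategy strictly dominates another if it gives a strictly higher payoff against every opponent action. Compare each pair of P1's strategies column-by-column:
  A vs B: [7 vs 3, 6 vs 4, 7 vs 5] → A strictly dominates B
  A vs C: [7 vs 3, 6 vs 5, 7 vs 5] → A strictly dominates C
  B vs A: [3 vs 7, 4 vs 6, 5 vs 7] → B does not strictly dominate A (column X: 3 ≤ 7)
  B vs C: [3 vs 3, 4 vs 5, 5 vs 5] → B does not strictly dominate C (column X: 3 ≤ 3)
  C vs A: [3 vs 7, 5 vs 6, 5 vs 7] → C does not strictly dominate A (column X: 3 ≤ 7)
  C vs B: [3 vs 3, 5 vs 4, 5 vs 5] → C does not strictly dominate B (column X: 3 ≤ 3)
A strictly dominates every other strategy → strictly dominant.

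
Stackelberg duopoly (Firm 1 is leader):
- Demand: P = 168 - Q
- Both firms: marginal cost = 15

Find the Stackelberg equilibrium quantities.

q₁* (leader) = 76.5, q₂* (follower) = 38.25

Work:
Follower's reaction: q₂ = (a - c - q₁)/2
Leader substitutes: π₁ = q₁·(a - q₁ - (a-c-q₁)/2 - c)
FOC: q₁* = (168 - 15)/2 = 76.50
Then: q₂* = (168 - 15 - 76.5)/2 = 38.25
Leader has first-mover advantage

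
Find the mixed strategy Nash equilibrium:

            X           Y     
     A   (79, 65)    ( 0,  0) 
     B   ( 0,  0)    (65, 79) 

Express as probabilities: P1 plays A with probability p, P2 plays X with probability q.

p = 0.5486, q = 0.4514

Work:
Find probabilities that make opponent indifferent:
P2 chooses q to make P1 indifferent between A and B
P1 chooses p to make P2 indifferent between X and Y
Mixed NE: P1 plays (A: 0.5486, B: 0.4514), P2 plays (X: 0.4514, Y: 0.5486)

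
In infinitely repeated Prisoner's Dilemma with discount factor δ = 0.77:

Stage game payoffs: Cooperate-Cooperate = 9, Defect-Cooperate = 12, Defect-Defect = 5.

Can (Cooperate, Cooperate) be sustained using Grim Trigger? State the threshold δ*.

δ* = 0.4286; since δ = 0.77 ≥ 0.4286, cooperation can be sustained

Work:
For Grim Trigger:
Cooperate forever: 9/(1-δ)
Defect then punished: 12 + 5·δ/(1-δ)
Need: 9/(1-δ) ≥ 12 + 5·δ/(1-δ)
Solving: δ ≥ (T-R)/(T-P) = (12-9)/(12-5) = 0.4286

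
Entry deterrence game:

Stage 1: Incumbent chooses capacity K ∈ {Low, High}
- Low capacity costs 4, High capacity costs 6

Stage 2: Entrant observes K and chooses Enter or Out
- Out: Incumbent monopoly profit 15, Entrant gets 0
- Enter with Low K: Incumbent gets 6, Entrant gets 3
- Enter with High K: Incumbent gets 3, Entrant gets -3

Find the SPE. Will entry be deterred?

SPE: (High, Enter|Low, Out|High); Entry deterred. Incumbent net profit = 9

Work:
After Low K: Entrant enters (3 > 0)
After High K: Entrant stays out (-3 < 0)
Incumbent: Low → 6−4=2, High → 15−6=9
Incumbent chooses High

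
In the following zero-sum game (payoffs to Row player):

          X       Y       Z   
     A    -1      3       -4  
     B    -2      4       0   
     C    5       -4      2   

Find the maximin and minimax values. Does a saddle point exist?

Maximin = -2, Minimax = 2, Saddle: False

Work:
Row minimums: [-4, -2, -4] → maximin = -2
Column maximums: [5, 4, 2] → minimax = 2
No saddle point (maximin ≠ minimax). Mixed strategy needed.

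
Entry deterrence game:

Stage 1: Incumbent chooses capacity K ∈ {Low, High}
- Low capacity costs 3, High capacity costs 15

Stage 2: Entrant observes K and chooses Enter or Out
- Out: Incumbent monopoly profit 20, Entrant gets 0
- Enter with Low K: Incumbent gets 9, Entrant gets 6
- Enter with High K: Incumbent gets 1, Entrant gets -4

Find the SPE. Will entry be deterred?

SPE: (Low, Enter|Low, Out|High); Entry not deterred. Incumbent net profit = 6, Entrant gets 6

Work:
After Low K: Entrant enters (6 > 0)
After High K: Entrant stays out (-4 < 0)
Incumbent: Low → 9−3=6, High → 20−15=5
Incumbent chooses Low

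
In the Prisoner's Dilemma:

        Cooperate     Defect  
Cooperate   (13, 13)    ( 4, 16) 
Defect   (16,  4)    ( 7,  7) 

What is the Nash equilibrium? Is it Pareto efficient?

(Defect, Defect) is NE; not Pareto efficient

Work:
Defect dominates Cooperate for both players:
If P2 cooperates: Defect (16) > Cooperate (13)
If P2 defects: Defect (7) > Cooperate (4)
NE: (Defect, Defect) with payoff (7, 7)
But (Cooperate, Cooperate) = (13, 13) Pareto dominates (7, 7)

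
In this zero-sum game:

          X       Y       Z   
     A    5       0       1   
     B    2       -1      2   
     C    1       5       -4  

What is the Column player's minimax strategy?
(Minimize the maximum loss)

Column should play Z, value = 2

Work:
Column player minimizes Row's maximum payoff:
Column X: max payoff to Row = 5
Column Y: max payoff to Row = 5
Column Z: max payoff to Row = 2
Minimum is 2, achieved by column Z.
Minimax strategy: Z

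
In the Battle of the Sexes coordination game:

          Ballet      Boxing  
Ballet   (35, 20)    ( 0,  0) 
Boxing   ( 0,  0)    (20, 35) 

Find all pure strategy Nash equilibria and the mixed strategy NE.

Pure NE: (Ballet, Ballet) and (Boxing, Boxing); Mixed NE: p = 0.6364, q = 0.3636

Work:
Check pure NE:
(Ballet, Ballet): (35, 20) - no unilateral deviation beneficial
(Boxing, Boxing): (20, 35) - no unilateral deviation beneficial
Mixed NE: P1 plays Ballet with p = 0.6364, P2 plays Ballet with q = 0.3636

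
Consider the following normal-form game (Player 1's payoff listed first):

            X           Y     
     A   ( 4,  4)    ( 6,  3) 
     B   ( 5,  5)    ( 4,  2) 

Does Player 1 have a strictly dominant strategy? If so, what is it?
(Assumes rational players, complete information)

No strictly dominant strategy exists for Player 1

Work:
A strategy strictly dominates another if it gives a strictly higher payoff against every opponent action. Compare each pair of P1's strategies column-by-column:
  A vs B: [4 vs 5, 6 vs 4] → A does not strictly dominate B (column X: 4 ≤ 5)
  B vs A: [5 vs 4, 4 vs 6] → B does not strictly dominate A (column Y: 4 ≤ 6)
No single strategy strictly dominates all others → no strictly dominant strategy.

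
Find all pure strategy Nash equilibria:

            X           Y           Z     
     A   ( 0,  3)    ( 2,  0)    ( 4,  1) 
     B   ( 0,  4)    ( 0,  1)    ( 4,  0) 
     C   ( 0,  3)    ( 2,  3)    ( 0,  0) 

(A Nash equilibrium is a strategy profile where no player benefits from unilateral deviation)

Nash equilibrium: (A, X), (B, X), (C, X), (C, Y)

Work:
Best responses:
  P1 vs X: payoffs [0, 0, 0] → best response A/B/C (payoff 0)
  P1 vs Y: payoffs [2, 0, 2] → best response A/C (payoff 2)
  P1 vs Z: payoffs [4, 4, 0] → best response A/B (payoff 4)
  P2 vs A: payoffs [3, 0, 1] → best response X (payoff 3)
  P2 vs B: payoffs [4, 1, 0] → best response X (payoff 4)
  P2 vs C: payoffs [3, 3, 0] → best response X/Y (payoff 3)
Mutual best responses: (A,X), (B,X), (C,X), (C,Y) → Nash equilibria.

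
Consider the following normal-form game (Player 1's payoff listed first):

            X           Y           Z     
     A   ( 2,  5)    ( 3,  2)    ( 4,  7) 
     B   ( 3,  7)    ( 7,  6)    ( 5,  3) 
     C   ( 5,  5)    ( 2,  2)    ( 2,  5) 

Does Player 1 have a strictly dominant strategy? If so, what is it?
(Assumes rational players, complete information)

No strictly dominant strategy exists for Player 1

Work:
A strategy strictly dominates another if it gives a strictly higher payoff against every opponent action. Compare each pair of P1's strategies column-by-column:
  A vs B: [2 vs 3, 3 vs 7, 4 vs 5] → A does not strictly dominate B (column X: 2 ≤ 3)
  A vs C: [2 vs 5, 3 vs 2, 4 vs 2] → A does not strictly dominate C (column X: 2 ≤ 5)
  B vs A: [3 vs 2, 7 vs 3, 5 vs 4] → B strictly dominates A
  B vs C: [3 vs 5, 7 vs 2, 5 vs 2] → B does not strictly dominate C (column X: 3 ≤ 5)
  C vs A: [5 vs 2, 2 vs 3, 2 vs 4] → C does not strictly dominate A (column Y: 2 ≤ 3)
  C vs B: [5 vs 3, 2 vs 7, 2 vs 5] → C does not strictly dominate B (column Y: 2 ≤ 7)
No single strategy strictly dominates all others → no strictly dominant strategy.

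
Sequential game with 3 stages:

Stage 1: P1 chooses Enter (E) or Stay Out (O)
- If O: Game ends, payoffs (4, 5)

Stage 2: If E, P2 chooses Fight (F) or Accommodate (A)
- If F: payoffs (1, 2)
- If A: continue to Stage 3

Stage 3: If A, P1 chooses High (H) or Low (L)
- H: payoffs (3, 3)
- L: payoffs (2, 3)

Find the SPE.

SPE: (O, A, H); Outcome (4, 5)

Work:
Stage 3: P1 chooses H (3 vs 2)
Stage 2: P2: F->2, A->3 (anticipating H). Choose A
Stage 1: P1: O->4, E->3 (anticipating A, H). Choose O
SPE path: O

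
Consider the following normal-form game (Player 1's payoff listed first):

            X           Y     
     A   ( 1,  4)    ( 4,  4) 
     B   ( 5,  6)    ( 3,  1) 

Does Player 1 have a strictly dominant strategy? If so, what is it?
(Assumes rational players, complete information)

No strictly dominant strategy exists for Player 1

Work:
A strategy strictly dominates another if it gives a strictly higher payoff against every opponent action. Compare each pair of P1's strategies column-by-column:
  A vs B: [1 vs 5, 4 vs 3] → A does not strictly dominate B (column X: 1 ≤ 5)
  B vs A: [5 vs 1, 3 vs 4] → B does not strictly dominate A (column Y: 3 ≤ 4)
No single strategy strictly dominates all others → no strictly dominant strategy.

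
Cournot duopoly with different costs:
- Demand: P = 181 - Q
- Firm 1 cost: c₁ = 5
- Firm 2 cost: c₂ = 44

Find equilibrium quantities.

q₁* = 71.67, q₂* = 32.67

Work:
Reaction: q₁ = (181 - 5 - q₂)/2
Reaction: q₂ = (181 - 44 - q₁)/2
Solve simultaneously:
q₁* = (181 - 2×5 + 44)/3 = 71.67
q₂* = (181 - 2×44 + 5)/3 = 32.67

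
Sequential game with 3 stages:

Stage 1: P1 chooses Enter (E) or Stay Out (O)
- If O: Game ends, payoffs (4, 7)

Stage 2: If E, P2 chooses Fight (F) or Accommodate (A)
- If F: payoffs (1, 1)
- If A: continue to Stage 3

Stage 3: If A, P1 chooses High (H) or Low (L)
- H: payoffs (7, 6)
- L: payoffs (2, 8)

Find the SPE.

SPE: (E, A, H); Outcome (7, 6)

Work:
Stage 3: P1 chooses H (7 vs 2)
Stage 2: P2: F->1, A->6 (anticipating H). Choose A
Stage 1: P1: O->4, E->7 (anticipating A, H). Choose E
SPE path: E -> A -> H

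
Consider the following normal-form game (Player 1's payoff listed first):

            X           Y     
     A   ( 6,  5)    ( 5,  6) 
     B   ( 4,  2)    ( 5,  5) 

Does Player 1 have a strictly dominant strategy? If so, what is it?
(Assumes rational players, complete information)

No strictly dominant strategy exists for Player 1

Work:
A strategy strictly dominates another if it gives a strictly higher payoff against every opponent action. Compare each pair of P1's strategies column-by-column:
  A vs B: [6 vs 4, 5 vs 5] → A does not strictly dominate B (column Y: 5 ≤ 5)
  B vs A: [4 vs 6, 5 vs 5] → B does not strictly dominate A (column X: 4 ≤ 6)
No single strategy strictly dominates all others → no strictly dominant strategy.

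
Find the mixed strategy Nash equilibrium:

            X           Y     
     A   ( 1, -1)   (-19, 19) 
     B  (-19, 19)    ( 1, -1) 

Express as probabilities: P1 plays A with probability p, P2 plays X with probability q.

p = 0.5, q = 0.5

Work:
Find probabilities that make opponent indifferent:
P2 chooses q to make P1 indifferent between A and B
P1 chooses p to make P2 indifferent between X and Y
Mixed NE: P1 plays (A: 0.5, B: 0.5), P2 plays (X: 0.5, Y: 0.5)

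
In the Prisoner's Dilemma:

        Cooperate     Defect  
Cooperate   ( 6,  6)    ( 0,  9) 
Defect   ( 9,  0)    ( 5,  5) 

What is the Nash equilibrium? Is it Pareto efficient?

(Defect, Defect) is NE; not Pareto efficient

Work:
Defect dominates Cooperate for both players:
If P2 cooperates: Defect (9) > Cooperate (6)
If P2 defects: Defect (5) > Cooperate (0)
NE: (Defect, Defect) with payoff (5, 5)
But (Cooperate, Cooperate) = (6, 6) Pareto dominates (5, 5)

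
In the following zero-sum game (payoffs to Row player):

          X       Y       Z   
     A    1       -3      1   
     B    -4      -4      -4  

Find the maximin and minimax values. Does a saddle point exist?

Maximin = -3, Minimax = -3, Saddle: True

Work:
Row minimums: [-3, -4] → maximin = -3
Column maximums: [1, -3, 1] → minimax = -3
Saddle point exists! Game value = -3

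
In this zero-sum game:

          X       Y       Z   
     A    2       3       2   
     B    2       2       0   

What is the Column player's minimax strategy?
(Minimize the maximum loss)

Column should play X or Z (all achieve the minimum), value = 2

Work:
Column player minimizes Row's maximum payoff:
Column X: max payoff to Row = 2
Column Y: max payoff to Row = 3
Column Z: max payoff to Row = 2
Minimum is 2, achieved by columns X, Z (tied).
Each of X or Z is a minimax strategy.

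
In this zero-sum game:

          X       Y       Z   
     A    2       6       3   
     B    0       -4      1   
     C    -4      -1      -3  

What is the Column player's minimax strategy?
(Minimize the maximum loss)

Column should play X, value = 2

Work:
Column player minimizes Row's maximum payoff:
Column X: max payoff to Row = 2
Column Y: max payoff to Row = 6
Column Z: max payoff to Row = 3
Minimum is 2, achieved by column X.
Minimax strategy: X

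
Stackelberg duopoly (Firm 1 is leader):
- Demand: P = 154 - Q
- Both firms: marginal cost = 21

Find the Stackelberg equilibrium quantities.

q₁* (leader) = 66.5, q₂* (follower) = 33.25

Work:
Follower's reaction: q₂ = (a - c - q₁)/2
Leader substitutes: π₁ = q₁·(a - q₁ - (a-c-q₁)/2 - c)
FOC: q₁* = (154 - 21)/2 = 66.50
Then: q₂* = (154 - 21 - 66.5)/2 = 33.25
Leader has first-mover advantage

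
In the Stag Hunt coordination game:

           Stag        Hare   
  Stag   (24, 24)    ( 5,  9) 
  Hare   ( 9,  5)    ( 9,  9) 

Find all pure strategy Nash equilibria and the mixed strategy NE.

Pure NE: (Stag, Stag) and (Hare, Hare); Mixed NE: p = 0.2105, q = 0.2105

Work:
Check pure NE:
(Stag, Stag): (24, 24) - no unilateral deviation beneficial
(Hare, Hare): (9, 9) - no unilateral deviation beneficial
Mixed NE: P1 plays Stag with p = 0.2105, P2 plays Stag with q = 0.2105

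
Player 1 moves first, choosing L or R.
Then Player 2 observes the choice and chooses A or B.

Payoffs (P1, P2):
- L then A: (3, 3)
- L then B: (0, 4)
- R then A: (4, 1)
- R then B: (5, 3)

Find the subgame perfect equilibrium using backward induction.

P1 plays R, P2 plays B after L and B after R; Payoff (5, 3)

Work:
Backward induction:
After L: P2 chooses B → P1 gets 0
After R: P2 chooses B → P1 gets 5
P1 chooses R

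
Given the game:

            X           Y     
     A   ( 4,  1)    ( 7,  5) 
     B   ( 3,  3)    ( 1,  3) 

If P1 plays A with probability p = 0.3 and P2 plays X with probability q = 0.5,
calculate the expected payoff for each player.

E[P1] = 3.05, E[P2] = 3.0

Work:
E[P1] = p·q·π₁(A,X) + p·(1-q)·π₁(A,Y) + (1-p)·q·π₁(B,X) + (1-p)·(1-q)·π₁(B,Y)
= 0.3·0.5·4 + 0.3·0.5·7 + 0.7·0.5·3 + 0.7·0.5·1
= 3.05

E[P2] = 3.0 (similar calculation)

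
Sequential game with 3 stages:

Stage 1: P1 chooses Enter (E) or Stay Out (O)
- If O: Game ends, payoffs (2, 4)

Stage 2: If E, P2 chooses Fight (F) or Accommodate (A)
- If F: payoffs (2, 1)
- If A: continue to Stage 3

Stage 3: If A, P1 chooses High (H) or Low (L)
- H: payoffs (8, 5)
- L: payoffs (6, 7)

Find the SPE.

SPE: (E, A, H); Outcome (8, 5)

Work:
Stage 3: P1 chooses H (8 vs 6)
Stage 2: P2: F->1, A->5 (anticipating H). Choose A
Stage 1: P1: O->2, E->8 (anticipating A, H). Choose E
SPE path: E -> A -> H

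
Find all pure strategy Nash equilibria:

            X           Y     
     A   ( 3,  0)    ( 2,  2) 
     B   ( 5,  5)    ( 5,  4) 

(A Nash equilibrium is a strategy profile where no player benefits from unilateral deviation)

Nash equilibrium: (B, X)

Work:
Best responses:
  P1 vs X: payoffs [3, 5] → best response B (payoff 5)
  P1 vs Y: payoffs [2, 5] → best response B (payoff 5)
  P2 vs A: payoffs [0, 2] → best response Y (payoff 2)
  P2 vs B: payoffs [5, 4] → best response X (payoff 5)
Mutual best responses: (B,X) → Nash equilibria.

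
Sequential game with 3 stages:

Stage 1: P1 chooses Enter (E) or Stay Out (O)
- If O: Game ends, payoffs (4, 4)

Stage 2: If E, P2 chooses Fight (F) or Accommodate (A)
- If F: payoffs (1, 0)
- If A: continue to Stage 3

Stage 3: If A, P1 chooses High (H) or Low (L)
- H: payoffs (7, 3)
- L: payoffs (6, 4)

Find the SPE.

SPE: (E, A, H); Outcome (7, 3)

Work:
Stage 3: P1 chooses H (7 vs 6)
Stage 2: P2: F->0, A->3 (anticipating H). Choose A
Stage 1: P1: O->4, E->7 (anticipating A, H). Choose E
SPE path: E -> A -> H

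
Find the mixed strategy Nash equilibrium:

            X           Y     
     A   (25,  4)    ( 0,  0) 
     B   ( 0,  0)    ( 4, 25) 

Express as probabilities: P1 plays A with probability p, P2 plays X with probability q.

p = 0.8621, q = 0.1379

Work:
Find probabilities that make opponent indifferent:
P2 chooses q to make P1 indifferent between A and B
P1 chooses p to make P2 indifferent between X and Y
Mixed NE: P1 plays (A: 0.8621, B: 0.1379), P2 plays (X: 0.1379, Y: 0.8621)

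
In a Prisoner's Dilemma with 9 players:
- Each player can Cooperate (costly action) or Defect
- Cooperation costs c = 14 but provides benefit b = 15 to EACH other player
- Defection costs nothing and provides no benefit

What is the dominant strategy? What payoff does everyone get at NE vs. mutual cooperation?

Dominant: Defect; NE payoff = 0; Coop payoff = 106

Work:
Defect dominates (saves cost c = 14, benefit to others is external)
NE: All defect → everyone gets 0
If all cooperate: each receives (8)×15 - 14 = 106
Social dilemma: 106 > 0 but NE gives 0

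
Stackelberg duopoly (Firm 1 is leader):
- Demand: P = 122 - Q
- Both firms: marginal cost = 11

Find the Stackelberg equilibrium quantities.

q₁* (leader) = 55.5, q₂* (follower) = 27.75

Work:
Follower's reaction: q₂ = (a - c - q₁)/2
Leader substitutes: π₁ = q₁·(a - q₁ - (a-c-q₁)/2 - c)
FOC: q₁* = (122 - 11)/2 = 55.50
Then: q₂* = (122 - 11 - 55.5)/2 = 27.75
Leader has first-mover advantage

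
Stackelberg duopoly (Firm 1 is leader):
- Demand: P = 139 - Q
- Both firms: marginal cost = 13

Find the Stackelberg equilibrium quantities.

q₁* (leader) = 63.0, q₂* (follower) = 31.5

Work:
Follower's reaction: q₂ = (a - c - q₁)/2
Leader substitutes: π₁ = q₁·(a - q₁ - (a-c-q₁)/2 - c)
FOC: q₁* = (139 - 13)/2 = 63.00
Then: q₂* = (139 - 13 - 63.0)/2 = 31.50
Leader has first-mover advantage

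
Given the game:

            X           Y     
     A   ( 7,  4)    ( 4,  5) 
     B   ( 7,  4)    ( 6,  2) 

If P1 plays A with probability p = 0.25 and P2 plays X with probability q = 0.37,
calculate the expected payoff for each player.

E[P1] = 6.055, E[P2] = 3.2125

Work:
E[P1] = p·q·π₁(A,X) + p·(1-q)·π₁(A,Y) + (1-p)·q·π₁(B,X) + (1-p)·(1-q)·π₁(B,Y)
= 0.25·0.37·7 + 0.25·0.63·4 + 0.75·0.37·7 + 0.75·0.63·6
= 6.055

E[P2] = 3.2125 (similar calculation)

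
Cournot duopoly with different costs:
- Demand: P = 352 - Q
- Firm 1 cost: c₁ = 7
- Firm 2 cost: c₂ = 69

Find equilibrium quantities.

q₁* = 135.67, q₂* = 73.67

Work:
Reaction: q₁ = (352 - 7 - q₂)/2
Reaction: q₂ = (352 - 69 - q₁)/2
Solve simultaneously:
q₁* = (352 - 2×7 + 69)/3 = 135.67
q₂* = (352 - 2×69 + 7)/3 = 73.67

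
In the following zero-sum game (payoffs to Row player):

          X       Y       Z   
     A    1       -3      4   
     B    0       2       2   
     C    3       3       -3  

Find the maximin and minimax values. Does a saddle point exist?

Maximin = 0, Minimax = 3, Saddle: False

Work:
Row minimums: [-3, 0, -3] → maximin = 0
Column maximums: [3, 3, 4] → minimax = 3
No saddle point (maximin ≠ minimax). Mixed strategy needed.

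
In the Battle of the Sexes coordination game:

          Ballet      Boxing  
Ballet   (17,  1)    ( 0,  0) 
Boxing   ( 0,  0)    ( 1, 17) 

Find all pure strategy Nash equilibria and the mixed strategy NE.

Pure NE: (Ballet, Ballet) and (Boxing, Boxing); Mixed NE: p = 0.9444, q = 0.0556

Work:
Check pure NE:
(Ballet, Ballet): (17, 1) - no unilateral deviation beneficial
(Boxing, Boxing): (1, 17) - no unilateral deviation beneficial
Mixed NE: P1 plays Ballet with p = 0.9444, P2 plays Ballet with q = 0.0556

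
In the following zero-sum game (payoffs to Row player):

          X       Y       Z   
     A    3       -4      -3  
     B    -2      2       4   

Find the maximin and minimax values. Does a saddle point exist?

Maximin = -2, Minimax = 2, Saddle: False

Work:
Row minimums: [-4, -2] → maximin = -2
Column maximums: [3, 2, 4] → minimax = 2
No saddle point (maximin ≠ minimax). Mixed strategy needed.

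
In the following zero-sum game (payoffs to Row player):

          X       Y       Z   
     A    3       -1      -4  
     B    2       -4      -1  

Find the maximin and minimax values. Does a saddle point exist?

Maximin = -4, Minimax = -1, Saddle: False

Work:
Row minimums: [-4, -4] → maximin = -4
Column maximums: [3, -1, -1] → minimax = -1
No saddle point (maximin ≠ minimax). Mixed strategy needed.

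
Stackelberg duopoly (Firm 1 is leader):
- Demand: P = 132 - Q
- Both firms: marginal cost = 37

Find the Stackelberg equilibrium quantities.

q₁* (leader) = 47.5, q₂* (follower) = 23.75

Work:
Follower's reaction: q₂ = (a - c - q₁)/2
Leader substitutes: π₁ = q₁·(a - q₁ - (a-c-q₁)/2 - c)
FOC: q₁* = (132 - 37)/2 = 47.50
Then: q₂* = (132 - 37 - 47.5)/2 = 23.75
Leader has first-mover advantage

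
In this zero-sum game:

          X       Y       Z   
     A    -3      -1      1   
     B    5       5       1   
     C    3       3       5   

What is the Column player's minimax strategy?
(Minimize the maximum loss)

Column should play X or Y or Z (all achieve the minimum), value = 5

Work:
Column player minimizes Row's maximum payoff:
Column X: max payoff to Row = 5
Column Y: max payoff to Row = 5
Column Z: max payoff to Row = 5
Minimum is 5, achieved by columns X, Y, Z (tied).
Each of X or Y or Z is a minimax strategy.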